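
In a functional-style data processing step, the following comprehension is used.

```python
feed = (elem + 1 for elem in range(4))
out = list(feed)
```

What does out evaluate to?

Step 1: For each elem in range(4), compute elem+1:
  elem=0: 0+1 = 1
  elem=1: 1+1 = 2
  elem=2: 2+1 = 3
  elem=3: 3+1 = 4
Therefore out = [1, 2, 3, 4].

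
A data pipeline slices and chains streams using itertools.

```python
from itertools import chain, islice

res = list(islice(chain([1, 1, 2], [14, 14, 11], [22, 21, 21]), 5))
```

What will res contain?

Step 1: chain([1, 1, 2], [14, 14, 11], [22, 21, 21]) = [1, 1, 2, 14, 14, 11, 22, 21, 21].
Step 2: islice takes first 5 elements: [1, 1, 2, 14, 14].
Therefore res = [1, 1, 2, 14, 14].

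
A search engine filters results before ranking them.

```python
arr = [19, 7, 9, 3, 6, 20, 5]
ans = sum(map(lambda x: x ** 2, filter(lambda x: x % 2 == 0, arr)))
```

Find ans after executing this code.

Step 1: Filter even numbers from [19, 7, 9, 3, 6, 20, 5]: [6, 20]
Step 2: Square each: [36, 400]
Step 3: Sum = 436.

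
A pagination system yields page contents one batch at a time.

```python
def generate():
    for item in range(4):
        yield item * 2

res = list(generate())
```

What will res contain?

Step 1: For each item in range(4), yield item * 2:
  item=0: yield 0 * 2 = 0
  item=1: yield 1 * 2 = 2
  item=2: yield 2 * 2 = 4
  item=3: yield 3 * 2 = 6
Therefore res = [0, 2, 4, 6].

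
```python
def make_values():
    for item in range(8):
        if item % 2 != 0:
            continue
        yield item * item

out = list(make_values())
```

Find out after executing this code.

Step 1: Only yield item**2 when item is divisible by 2:
  item=0: 0 % 2 == 0, yield 0**2 = 0
  item=2: 2 % 2 == 0, yield 2**2 = 4
  item=4: 4 % 2 == 0, yield 4**2 = 16
  item=6: 6 % 2 == 0, yield 6**2 = 36
Therefore out = [0, 4, 16, 36].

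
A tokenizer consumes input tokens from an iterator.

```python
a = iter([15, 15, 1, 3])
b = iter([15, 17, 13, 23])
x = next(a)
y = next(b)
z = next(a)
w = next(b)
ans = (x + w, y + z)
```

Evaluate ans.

Step 1: a iterates [15, 15, 1, 3], b iterates [15, 17, 13, 23].
Step 2: x = next(a) = 15, y = next(b) = 15.
Step 3: z = next(a) = 15, w = next(b) = 17.
Step 4: ans = (15 + 17, 15 + 15) = (32, 30).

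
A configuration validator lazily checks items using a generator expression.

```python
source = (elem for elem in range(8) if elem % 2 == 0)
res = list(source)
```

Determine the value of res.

Step 1: Filter range(8) keeping only even values:
  elem=0: even, included
  elem=1: odd, excluded
  elem=2: even, included
  elem=3: odd, excluded
  elem=4: even, included
  elem=5: odd, excluded
  elem=6: even, included
  elem=7: odd, excluded
Therefore res = [0, 2, 4, 6].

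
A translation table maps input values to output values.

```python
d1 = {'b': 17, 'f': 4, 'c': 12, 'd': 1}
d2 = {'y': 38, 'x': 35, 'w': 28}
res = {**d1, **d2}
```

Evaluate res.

Step 1: Merge d1 and d2 (d2 values override on key conflicts).
Step 2: d1 has keys ['b', 'f', 'c', 'd'], d2 has keys ['y', 'x', 'w'].
Therefore res = {'b': 17, 'f': 4, 'c': 12, 'd': 1, 'y': 38, 'x': 35, 'w': 28}.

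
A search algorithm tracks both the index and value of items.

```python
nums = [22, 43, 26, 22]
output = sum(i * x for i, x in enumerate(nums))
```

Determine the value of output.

Step 1: Compute i * x for each (i, x) in enumerate([22, 43, 26, 22]):
  i=0, x=22: 0*22 = 0
  i=1, x=43: 1*43 = 43
  i=2, x=26: 2*26 = 52
  i=3, x=22: 3*22 = 66
Step 2: sum = 0 + 43 + 52 + 66 = 161.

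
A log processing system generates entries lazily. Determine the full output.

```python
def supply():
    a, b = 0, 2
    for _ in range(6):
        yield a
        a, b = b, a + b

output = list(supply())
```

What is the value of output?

Step 1: Fibonacci-like sequence starting with a=0, b=2:
  Iteration 1: yield a=0, then a,b = 2,2
  Iteration 2: yield a=2, then a,b = 2,4
  Iteration 3: yield a=2, then a,b = 4,6
  Iteration 4: yield a=4, then a,b = 6,10
  Iteration 5: yield a=6, then a,b = 10,16
  Iteration 6: yield a=10, then a,b = 16,26
Therefore output = [0, 2, 2, 4, 6, 10].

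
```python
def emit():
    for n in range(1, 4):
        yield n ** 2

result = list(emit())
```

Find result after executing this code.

Step 1: For each n in range(1, 4), yield n**2:
  n=1: yield 1**2 = 1
  n=2: yield 2**2 = 4
  n=3: yield 3**2 = 9
Therefore result = [1, 4, 9].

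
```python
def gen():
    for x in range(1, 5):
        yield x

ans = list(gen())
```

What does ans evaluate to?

Step 1: The generator yields each value from range(1, 5).
Step 2: list() consumes all yields: [1, 2, 3, 4].
Therefore ans = [1, 2, 3, 4].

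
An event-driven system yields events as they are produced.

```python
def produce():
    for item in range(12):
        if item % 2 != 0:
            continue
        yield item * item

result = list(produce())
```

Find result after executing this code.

Step 1: Only yield item**2 when item is divisible by 2:
  item=0: 0 % 2 == 0, yield 0**2 = 0
  item=2: 2 % 2 == 0, yield 2**2 = 4
  item=4: 4 % 2 == 0, yield 4**2 = 16
  item=6: 6 % 2 == 0, yield 6**2 = 36
  item=8: 8 % 2 == 0, yield 8**2 = 64
  item=10: 10 % 2 == 0, yield 10**2 = 100
Therefore result = [0, 4, 16, 36, 64, 100].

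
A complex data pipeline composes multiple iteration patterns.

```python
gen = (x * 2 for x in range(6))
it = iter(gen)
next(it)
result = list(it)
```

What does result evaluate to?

Step 1: Generator produces [0, 2, 4, 6, 8, 10].
Step 2: next(it) consumes first element (0).
Step 3: list(it) collects remaining: [2, 4, 6, 8, 10].
Therefore result = [2, 4, 6, 8, 10].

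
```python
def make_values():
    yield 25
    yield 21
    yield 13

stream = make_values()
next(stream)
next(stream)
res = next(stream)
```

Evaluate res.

Step 1: make_values() creates a generator.
Step 2: next(stream) yields 25 (consumed and discarded).
Step 3: next(stream) yields 21 (consumed and discarded).
Step 4: next(stream) yields 13, assigned to res.
Therefore res = 13.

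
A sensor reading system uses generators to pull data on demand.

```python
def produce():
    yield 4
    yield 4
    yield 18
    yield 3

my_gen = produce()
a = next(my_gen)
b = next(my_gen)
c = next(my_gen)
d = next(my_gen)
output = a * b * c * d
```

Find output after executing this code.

Step 1: Create generator and consume all values:
  a = next(my_gen) = 4
  b = next(my_gen) = 4
  c = next(my_gen) = 18
  d = next(my_gen) = 3
Step 2: output = 4 * 4 * 18 * 3 = 864.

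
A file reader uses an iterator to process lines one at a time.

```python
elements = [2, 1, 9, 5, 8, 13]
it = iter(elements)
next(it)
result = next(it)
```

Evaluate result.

Step 1: Create iterator over [2, 1, 9, 5, 8, 13].
Step 2: next() consumes 2.
Step 3: next() returns 1.
Therefore result = 1.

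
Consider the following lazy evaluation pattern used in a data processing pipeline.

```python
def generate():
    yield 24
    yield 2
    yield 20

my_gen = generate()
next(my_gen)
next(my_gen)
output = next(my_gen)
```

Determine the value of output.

Step 1: generate() creates a generator.
Step 2: next(my_gen) yields 24 (consumed and discarded).
Step 3: next(my_gen) yields 2 (consumed and discarded).
Step 4: next(my_gen) yields 20, assigned to output.
Therefore output = 20.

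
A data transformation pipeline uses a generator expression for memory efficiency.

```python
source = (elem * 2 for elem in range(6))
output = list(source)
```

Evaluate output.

Step 1: For each elem in range(6), compute elem*2:
  elem=0: 0*2 = 0
  elem=1: 1*2 = 2
  elem=2: 2*2 = 4
  elem=3: 3*2 = 6
  elem=4: 4*2 = 8
  elem=5: 5*2 = 10
Therefore output = [0, 2, 4, 6, 8, 10].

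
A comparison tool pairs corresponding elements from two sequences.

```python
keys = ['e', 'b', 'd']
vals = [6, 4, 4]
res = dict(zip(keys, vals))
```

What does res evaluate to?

Step 1: zip pairs keys with values:
  'e' -> 6
  'b' -> 4
  'd' -> 4
Therefore res = {'e': 6, 'b': 4, 'd': 4}.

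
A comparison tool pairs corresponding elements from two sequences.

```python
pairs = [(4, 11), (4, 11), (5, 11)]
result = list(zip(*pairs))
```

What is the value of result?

Step 1: zip(*pairs) transposes: unzips [(4, 11), (4, 11), (5, 11)] into separate sequences.
Step 2: First elements: (4, 4, 5), second elements: (11, 11, 11).
Therefore result = [(4, 4, 5), (11, 11, 11)].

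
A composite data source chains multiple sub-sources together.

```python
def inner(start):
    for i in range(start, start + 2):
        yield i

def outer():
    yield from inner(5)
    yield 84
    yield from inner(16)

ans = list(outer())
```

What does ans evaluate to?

Step 1: outer() delegates to inner(5):
  yield 5
  yield 6
Step 2: yield 84
Step 3: Delegates to inner(16):
  yield 16
  yield 17
Therefore ans = [5, 6, 84, 16, 17].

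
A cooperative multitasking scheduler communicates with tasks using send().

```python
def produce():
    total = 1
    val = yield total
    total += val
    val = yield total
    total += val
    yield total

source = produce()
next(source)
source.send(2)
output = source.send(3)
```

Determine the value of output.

Step 1: next() -> yield total=1.
Step 2: send(2) -> val=2, total = 1+2 = 3, yield 3.
Step 3: send(3) -> val=3, total = 3+3 = 6, yield 6.
Therefore output = 6.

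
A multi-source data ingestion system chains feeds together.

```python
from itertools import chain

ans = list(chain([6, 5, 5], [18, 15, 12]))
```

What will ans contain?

Step 1: chain() concatenates iterables: [6, 5, 5] + [18, 15, 12].
Therefore ans = [6, 5, 5, 18, 15, 12].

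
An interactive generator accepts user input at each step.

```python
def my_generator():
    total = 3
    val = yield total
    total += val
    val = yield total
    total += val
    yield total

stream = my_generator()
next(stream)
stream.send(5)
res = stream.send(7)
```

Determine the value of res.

Step 1: next() -> yield total=3.
Step 2: send(5) -> val=5, total = 3+5 = 8, yield 8.
Step 3: send(7) -> val=7, total = 8+7 = 15, yield 15.
Therefore res = 15.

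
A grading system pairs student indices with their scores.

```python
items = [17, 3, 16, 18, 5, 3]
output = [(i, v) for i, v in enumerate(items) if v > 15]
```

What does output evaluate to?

Step 1: Filter enumerate([17, 3, 16, 18, 5, 3]) keeping v > 15:
  (0, 17): 17 > 15, included
  (1, 3): 3 <= 15, excluded
  (2, 16): 16 > 15, included
  (3, 18): 18 > 15, included
  (4, 5): 5 <= 15, excluded
  (5, 3): 3 <= 15, excluded
Therefore output = [(0, 17), (2, 16), (3, 18)].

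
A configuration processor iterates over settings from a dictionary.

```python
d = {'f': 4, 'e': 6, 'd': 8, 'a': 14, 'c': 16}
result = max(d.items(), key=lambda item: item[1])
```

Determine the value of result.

Step 1: Find item with maximum value:
  ('f', 4)
  ('e', 6)
  ('d', 8)
  ('a', 14)
  ('c', 16)
Step 2: Maximum value is 16 at key 'c'.
Therefore result = ('c', 16).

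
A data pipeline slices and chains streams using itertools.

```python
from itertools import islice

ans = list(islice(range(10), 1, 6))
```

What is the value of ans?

Step 1: islice(range(10), 1, 6) takes elements at indices [1, 6).
Step 2: Elements: [1, 2, 3, 4, 5].
Therefore ans = [1, 2, 3, 4, 5].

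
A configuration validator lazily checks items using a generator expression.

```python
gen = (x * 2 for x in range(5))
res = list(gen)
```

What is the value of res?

Step 1: For each x in range(5), compute x*2:
  x=0: 0*2 = 0
  x=1: 1*2 = 2
  x=2: 2*2 = 4
  x=3: 3*2 = 6
  x=4: 4*2 = 8
Therefore res = [0, 2, 4, 6, 8].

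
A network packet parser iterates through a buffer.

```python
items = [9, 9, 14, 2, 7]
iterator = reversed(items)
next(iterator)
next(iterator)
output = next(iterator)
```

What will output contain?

Step 1: reversed([9, 9, 14, 2, 7]) gives iterator: [7, 2, 14, 9, 9].
Step 2: First next() = 7, second next() = 2.
Step 3: Third next() = 14.
Therefore output = 14.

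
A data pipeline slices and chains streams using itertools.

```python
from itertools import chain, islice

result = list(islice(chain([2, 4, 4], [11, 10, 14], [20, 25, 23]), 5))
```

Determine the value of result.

Step 1: chain([2, 4, 4], [11, 10, 14], [20, 25, 23]) = [2, 4, 4, 11, 10, 14, 20, 25, 23].
Step 2: islice takes first 5 elements: [2, 4, 4, 11, 10].
Therefore result = [2, 4, 4, 11, 10].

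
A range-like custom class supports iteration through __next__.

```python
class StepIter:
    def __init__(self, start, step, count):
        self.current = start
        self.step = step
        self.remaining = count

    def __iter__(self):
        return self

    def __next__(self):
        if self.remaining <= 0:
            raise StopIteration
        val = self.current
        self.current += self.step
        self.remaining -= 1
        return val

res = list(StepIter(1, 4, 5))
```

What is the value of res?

Step 1: StepIter starts at 1, increments by 4, for 5 steps:
  Yield 1, then current += 4
  Yield 5, then current += 4
  Yield 9, then current += 4
  Yield 13, then current += 4
  Yield 17, then current += 4
Therefore res = [1, 5, 9, 13, 17].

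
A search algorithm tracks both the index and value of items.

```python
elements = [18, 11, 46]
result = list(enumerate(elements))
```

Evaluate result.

Step 1: enumerate pairs each element with its index:
  (0, 18)
  (1, 11)
  (2, 46)
Therefore result = [(0, 18), (1, 11), (2, 46)].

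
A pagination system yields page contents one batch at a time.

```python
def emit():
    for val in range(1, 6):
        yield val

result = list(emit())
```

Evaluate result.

Step 1: The generator yields each value from range(1, 6).
Step 2: list() consumes all yields: [1, 2, 3, 4, 5].
Therefore result = [1, 2, 3, 4, 5].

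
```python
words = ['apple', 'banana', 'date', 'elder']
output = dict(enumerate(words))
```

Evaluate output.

Step 1: enumerate pairs indices with words:
  0 -> 'apple'
  1 -> 'banana'
  2 -> 'date'
  3 -> 'elder'
Therefore output = {0: 'apple', 1: 'banana', 2: 'date', 3: 'elder'}.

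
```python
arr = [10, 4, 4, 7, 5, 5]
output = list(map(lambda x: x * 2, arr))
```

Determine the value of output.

Step 1: Apply lambda x: x * 2 to each element:
  10 -> 20
  4 -> 8
  4 -> 8
  7 -> 14
  5 -> 10
  5 -> 10
Therefore output = [20, 8, 8, 14, 10, 10].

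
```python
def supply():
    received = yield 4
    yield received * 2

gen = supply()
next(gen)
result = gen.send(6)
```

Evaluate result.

Step 1: next(gen) advances to first yield, producing 4.
Step 2: send(6) resumes, received = 6.
Step 3: yield received * 2 = 6 * 2 = 12.
Therefore result = 12.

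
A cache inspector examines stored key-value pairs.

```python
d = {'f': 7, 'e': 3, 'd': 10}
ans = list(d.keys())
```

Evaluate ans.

Step 1: d.keys() returns the dictionary keys in insertion order.
Therefore ans = ['f', 'e', 'd'].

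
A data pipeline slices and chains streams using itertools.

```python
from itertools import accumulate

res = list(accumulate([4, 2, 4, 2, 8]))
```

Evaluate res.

Step 1: accumulate computes running sums:
  + 4 = 4
  + 2 = 6
  + 4 = 10
  + 2 = 12
  + 8 = 20
Therefore res = [4, 6, 10, 12, 20].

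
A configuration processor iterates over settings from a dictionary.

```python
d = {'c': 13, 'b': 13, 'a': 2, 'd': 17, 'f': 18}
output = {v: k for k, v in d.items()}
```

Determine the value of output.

Step 1: Invert dict (swap keys and values):
  'c': 13 -> 13: 'c'
  'b': 13 -> 13: 'b'
  'a': 2 -> 2: 'a'
  'd': 17 -> 17: 'd'
  'f': 18 -> 18: 'f'
Therefore output = {13: 'b', 2: 'a', 17: 'd', 18: 'f'}.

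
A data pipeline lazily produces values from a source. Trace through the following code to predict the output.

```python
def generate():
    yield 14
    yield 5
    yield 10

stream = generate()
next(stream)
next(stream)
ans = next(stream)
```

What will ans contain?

Step 1: generate() creates a generator.
Step 2: next(stream) yields 14 (consumed and discarded).
Step 3: next(stream) yields 5 (consumed and discarded).
Step 4: next(stream) yields 10, assigned to ans.
Therefore ans = 10.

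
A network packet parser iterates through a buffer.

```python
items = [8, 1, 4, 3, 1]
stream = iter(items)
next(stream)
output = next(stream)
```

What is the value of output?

Step 1: Create iterator over [8, 1, 4, 3, 1].
Step 2: next() consumes 8.
Step 3: next() returns 1.
Therefore output = 1.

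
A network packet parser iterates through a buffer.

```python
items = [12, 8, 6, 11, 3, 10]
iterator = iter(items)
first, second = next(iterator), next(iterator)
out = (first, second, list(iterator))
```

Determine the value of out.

Step 1: Create iterator over [12, 8, 6, 11, 3, 10].
Step 2: first = 12, second = 8.
Step 3: Remaining elements: [6, 11, 3, 10].
Therefore out = (12, 8, [6, 11, 3, 10]).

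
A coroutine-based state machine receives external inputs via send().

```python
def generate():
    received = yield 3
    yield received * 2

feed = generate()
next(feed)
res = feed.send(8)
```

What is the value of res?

Step 1: next(feed) advances to first yield, producing 3.
Step 2: send(8) resumes, received = 8.
Step 3: yield received * 2 = 8 * 2 = 16.
Therefore res = 16.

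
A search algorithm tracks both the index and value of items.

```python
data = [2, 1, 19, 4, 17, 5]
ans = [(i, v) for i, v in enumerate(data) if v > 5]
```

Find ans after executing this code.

Step 1: Filter enumerate([2, 1, 19, 4, 17, 5]) keeping v > 5:
  (0, 2): 2 <= 5, excluded
  (1, 1): 1 <= 5, excluded
  (2, 19): 19 > 5, included
  (3, 4): 4 <= 5, excluded
  (4, 17): 17 > 5, included
  (5, 5): 5 <= 5, excluded
Therefore ans = [(2, 19), (4, 17)].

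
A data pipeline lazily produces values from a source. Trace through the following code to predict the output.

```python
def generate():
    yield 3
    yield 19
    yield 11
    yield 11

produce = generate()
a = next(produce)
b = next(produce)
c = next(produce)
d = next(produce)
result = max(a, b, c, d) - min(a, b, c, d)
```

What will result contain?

Step 1: Create generator and consume all values:
  a = next(produce) = 3
  b = next(produce) = 19
  c = next(produce) = 11
  d = next(produce) = 11
Step 2: max = 19, min = 3, result = 19 - 3 = 16.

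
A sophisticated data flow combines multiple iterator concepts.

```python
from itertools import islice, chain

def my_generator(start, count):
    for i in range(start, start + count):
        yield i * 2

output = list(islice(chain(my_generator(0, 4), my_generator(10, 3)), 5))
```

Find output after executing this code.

Step 1: my_generator(0, 4) yields [0, 2, 4, 6].
Step 2: my_generator(10, 3) yields [20, 22, 24].
Step 3: chain concatenates: [0, 2, 4, 6, 20, 22, 24].
Step 4: islice takes first 5: [0, 2, 4, 6, 20].
Therefore output = [0, 2, 4, 6, 20].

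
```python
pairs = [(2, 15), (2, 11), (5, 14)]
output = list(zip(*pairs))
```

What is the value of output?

Step 1: zip(*pairs) transposes: unzips [(2, 15), (2, 11), (5, 14)] into separate sequences.
Step 2: First elements: (2, 2, 5), second elements: (15, 11, 14).
Therefore output = [(2, 2, 5), (15, 11, 14)].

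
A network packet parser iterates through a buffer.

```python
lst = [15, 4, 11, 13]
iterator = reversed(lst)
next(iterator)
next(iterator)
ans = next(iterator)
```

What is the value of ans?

Step 1: reversed([15, 4, 11, 13]) gives iterator: [13, 11, 4, 15].
Step 2: First next() = 13, second next() = 11.
Step 3: Third next() = 4.
Therefore ans = 4.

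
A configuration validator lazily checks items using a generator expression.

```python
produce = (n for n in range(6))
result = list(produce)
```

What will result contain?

Step 1: Generator expression iterates range(6): [0, 1, 2, 3, 4, 5].
Step 2: list() collects all values.
Therefore result = [0, 1, 2, 3, 4, 5].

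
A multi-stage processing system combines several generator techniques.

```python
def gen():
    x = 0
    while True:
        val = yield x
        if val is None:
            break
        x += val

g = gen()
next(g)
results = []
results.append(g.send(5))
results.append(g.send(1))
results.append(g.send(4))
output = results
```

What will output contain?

Step 1: next(g) -> yield 0.
Step 2: send(5) -> x = 5, yield 5.
Step 3: send(1) -> x = 6, yield 6.
Step 4: send(4) -> x = 10, yield 10.
Therefore output = [5, 6, 10].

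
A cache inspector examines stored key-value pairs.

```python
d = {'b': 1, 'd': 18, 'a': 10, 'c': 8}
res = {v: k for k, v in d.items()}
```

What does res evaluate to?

Step 1: Invert dict (swap keys and values):
  'b': 1 -> 1: 'b'
  'd': 18 -> 18: 'd'
  'a': 10 -> 10: 'a'
  'c': 8 -> 8: 'c'
Therefore res = {1: 'b', 18: 'd', 10: 'a', 8: 'c'}.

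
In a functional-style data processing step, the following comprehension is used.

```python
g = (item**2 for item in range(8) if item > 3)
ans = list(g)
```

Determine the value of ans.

Step 1: For range(8), keep item > 3, then square:
  item=0: 0 <= 3, excluded
  item=1: 1 <= 3, excluded
  item=2: 2 <= 3, excluded
  item=3: 3 <= 3, excluded
  item=4: 4 > 3, yield 4**2 = 16
  item=5: 5 > 3, yield 5**2 = 25
  item=6: 6 > 3, yield 6**2 = 36
  item=7: 7 > 3, yield 7**2 = 49
Therefore ans = [16, 25, 36, 49].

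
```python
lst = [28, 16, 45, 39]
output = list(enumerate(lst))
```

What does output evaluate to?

Step 1: enumerate pairs each element with its index:
  (0, 28)
  (1, 16)
  (2, 45)
  (3, 39)
Therefore output = [(0, 28), (1, 16), (2, 45), (3, 39)].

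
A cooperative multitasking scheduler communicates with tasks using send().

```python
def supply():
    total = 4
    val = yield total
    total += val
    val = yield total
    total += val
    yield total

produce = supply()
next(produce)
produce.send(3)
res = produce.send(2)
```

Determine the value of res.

Step 1: next() -> yield total=4.
Step 2: send(3) -> val=3, total = 4+3 = 7, yield 7.
Step 3: send(2) -> val=2, total = 7+2 = 9, yield 9.
Therefore res = 9.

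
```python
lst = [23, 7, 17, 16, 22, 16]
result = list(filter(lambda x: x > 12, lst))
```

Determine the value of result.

Step 1: Filter elements > 12:
  23: kept
  7: removed
  17: kept
  16: kept
  22: kept
  16: kept
Therefore result = [23, 17, 16, 22, 16].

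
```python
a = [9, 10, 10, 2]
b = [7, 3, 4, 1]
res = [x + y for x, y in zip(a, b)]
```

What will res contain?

Step 1: Add corresponding elements:
  9 + 7 = 16
  10 + 3 = 13
  10 + 4 = 14
  2 + 1 = 3
Therefore res = [16, 13, 14, 3].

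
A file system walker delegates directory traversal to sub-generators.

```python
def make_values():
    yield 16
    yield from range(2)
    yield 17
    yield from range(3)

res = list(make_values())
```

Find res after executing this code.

Step 1: Trace yields in order:
  yield 16
  yield 0
  yield 1
  yield 17
  yield 0
  yield 1
  yield 2
Therefore res = [16, 0, 1, 17, 0, 1, 2].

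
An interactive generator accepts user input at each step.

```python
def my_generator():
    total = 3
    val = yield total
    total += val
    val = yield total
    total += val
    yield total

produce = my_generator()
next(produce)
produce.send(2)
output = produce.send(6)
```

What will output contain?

Step 1: next() -> yield total=3.
Step 2: send(2) -> val=2, total = 3+2 = 5, yield 5.
Step 3: send(6) -> val=6, total = 5+6 = 11, yield 11.
Therefore output = 11.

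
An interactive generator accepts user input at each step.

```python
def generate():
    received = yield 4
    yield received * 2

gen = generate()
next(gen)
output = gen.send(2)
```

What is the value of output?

Step 1: next(gen) advances to first yield, producing 4.
Step 2: send(2) resumes, received = 2.
Step 3: yield received * 2 = 2 * 2 = 4.
Therefore output = 4.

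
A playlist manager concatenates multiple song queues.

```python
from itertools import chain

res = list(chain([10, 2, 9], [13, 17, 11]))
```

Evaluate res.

Step 1: chain() concatenates iterables: [10, 2, 9] + [13, 17, 11].
Therefore res = [10, 2, 9, 13, 17, 11].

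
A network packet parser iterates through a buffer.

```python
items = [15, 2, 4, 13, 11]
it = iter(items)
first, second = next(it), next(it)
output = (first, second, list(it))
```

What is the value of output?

Step 1: Create iterator over [15, 2, 4, 13, 11].
Step 2: first = 15, second = 2.
Step 3: Remaining elements: [4, 13, 11].
Therefore output = (15, 2, [4, 13, 11]).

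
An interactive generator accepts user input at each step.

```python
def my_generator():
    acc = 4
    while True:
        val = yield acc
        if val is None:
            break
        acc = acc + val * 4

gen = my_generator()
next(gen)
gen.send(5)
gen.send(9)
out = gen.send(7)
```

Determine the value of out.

Step 1: next() -> yield acc=4.
Step 2: send(5) -> val=5, acc = 4 + 5*4 = 24, yield 24.
Step 3: send(9) -> val=9, acc = 24 + 9*4 = 60, yield 60.
Step 4: send(7) -> val=7, acc = 60 + 7*4 = 88, yield 88.
Therefore out = 88.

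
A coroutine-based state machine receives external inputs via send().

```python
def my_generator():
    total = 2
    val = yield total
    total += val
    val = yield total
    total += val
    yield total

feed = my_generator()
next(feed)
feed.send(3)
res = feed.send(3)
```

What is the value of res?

Step 1: next() -> yield total=2.
Step 2: send(3) -> val=3, total = 2+3 = 5, yield 5.
Step 3: send(3) -> val=3, total = 5+3 = 8, yield 8.
Therefore res = 8.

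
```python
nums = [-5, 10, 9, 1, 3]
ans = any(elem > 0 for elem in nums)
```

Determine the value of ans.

Step 1: Check elem > 0 for each element in [-5, 10, 9, 1, 3]:
  -5 > 0: False
  10 > 0: True
  9 > 0: True
  1 > 0: True
  3 > 0: True
Step 2: any() returns True.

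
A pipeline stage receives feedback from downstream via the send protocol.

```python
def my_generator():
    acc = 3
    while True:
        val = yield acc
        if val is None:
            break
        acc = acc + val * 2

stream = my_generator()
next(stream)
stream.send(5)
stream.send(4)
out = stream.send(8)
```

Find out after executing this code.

Step 1: next() -> yield acc=3.
Step 2: send(5) -> val=5, acc = 3 + 5*2 = 13, yield 13.
Step 3: send(4) -> val=4, acc = 13 + 4*2 = 21, yield 21.
Step 4: send(8) -> val=8, acc = 21 + 8*2 = 37, yield 37.
Therefore out = 37.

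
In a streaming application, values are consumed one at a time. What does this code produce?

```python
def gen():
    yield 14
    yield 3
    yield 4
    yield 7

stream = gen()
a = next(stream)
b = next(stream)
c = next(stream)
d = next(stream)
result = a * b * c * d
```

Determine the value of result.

Step 1: Create generator and consume all values:
  a = next(stream) = 14
  b = next(stream) = 3
  c = next(stream) = 4
  d = next(stream) = 7
Step 2: result = 14 * 3 * 4 * 7 = 1176.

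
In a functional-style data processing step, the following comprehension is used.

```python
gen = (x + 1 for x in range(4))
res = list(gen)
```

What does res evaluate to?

Step 1: For each x in range(4), compute x+1:
  x=0: 0+1 = 1
  x=1: 1+1 = 2
  x=2: 2+1 = 3
  x=3: 3+1 = 4
Therefore res = [1, 2, 3, 4].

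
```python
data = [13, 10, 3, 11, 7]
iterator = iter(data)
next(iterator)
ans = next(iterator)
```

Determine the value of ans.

Step 1: Create iterator over [13, 10, 3, 11, 7].
Step 2: next() consumes 13.
Step 3: next() returns 10.
Therefore ans = 10.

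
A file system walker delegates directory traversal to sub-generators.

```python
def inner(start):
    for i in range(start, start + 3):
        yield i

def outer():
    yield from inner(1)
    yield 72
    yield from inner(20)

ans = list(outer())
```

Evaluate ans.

Step 1: outer() delegates to inner(1):
  yield 1
  yield 2
  yield 3
Step 2: yield 72
Step 3: Delegates to inner(20):
  yield 20
  yield 21
  yield 22
Therefore ans = [1, 2, 3, 72, 20, 21, 22].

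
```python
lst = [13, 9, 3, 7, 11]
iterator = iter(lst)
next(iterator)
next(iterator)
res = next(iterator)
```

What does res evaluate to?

Step 1: Create iterator over [13, 9, 3, 7, 11].
Step 2: next() consumes 13.
Step 3: next() consumes 9.
Step 4: next() returns 3.
Therefore res = 3.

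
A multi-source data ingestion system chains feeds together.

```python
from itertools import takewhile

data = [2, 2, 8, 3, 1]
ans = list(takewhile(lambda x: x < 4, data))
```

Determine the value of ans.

Step 1: takewhile stops at first element >= 4:
  2 < 4: take
  2 < 4: take
  8 >= 4: stop
Therefore ans = [2, 2].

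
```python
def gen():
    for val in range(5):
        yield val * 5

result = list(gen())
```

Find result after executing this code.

Step 1: For each val in range(5), yield val * 5:
  val=0: yield 0 * 5 = 0
  val=1: yield 1 * 5 = 5
  val=2: yield 2 * 5 = 10
  val=3: yield 3 * 5 = 15
  val=4: yield 4 * 5 = 20
Therefore result = [0, 5, 10, 15, 20].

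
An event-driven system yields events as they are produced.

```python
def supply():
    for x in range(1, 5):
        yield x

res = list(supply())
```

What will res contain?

Step 1: The generator yields each value from range(1, 5).
Step 2: list() consumes all yields: [1, 2, 3, 4].
Therefore res = [1, 2, 3, 4].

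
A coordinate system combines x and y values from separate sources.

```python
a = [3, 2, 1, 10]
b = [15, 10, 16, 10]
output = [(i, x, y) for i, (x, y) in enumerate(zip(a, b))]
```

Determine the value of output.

Step 1: enumerate(zip(a, b)) gives index with paired elements:
  i=0: (3, 15)
  i=1: (2, 10)
  i=2: (1, 16)
  i=3: (10, 10)
Therefore output = [(0, 3, 15), (1, 2, 10), (2, 1, 16), (3, 10, 10)].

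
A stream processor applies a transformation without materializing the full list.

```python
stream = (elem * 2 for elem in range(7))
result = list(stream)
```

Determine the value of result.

Step 1: For each elem in range(7), compute elem*2:
  elem=0: 0*2 = 0
  elem=1: 1*2 = 2
  elem=2: 2*2 = 4
  elem=3: 3*2 = 6
  elem=4: 4*2 = 8
  elem=5: 5*2 = 10
  elem=6: 6*2 = 12
Therefore result = [0, 2, 4, 6, 8, 10, 12].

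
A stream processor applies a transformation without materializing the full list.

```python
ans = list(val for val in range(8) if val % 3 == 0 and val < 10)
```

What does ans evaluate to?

Step 1: Filter range(8) where val % 3 == 0 and val < 10:
  val=0: both conditions met, included
  val=1: excluded (1 % 3 != 0)
  val=2: excluded (2 % 3 != 0)
  val=3: both conditions met, included
  val=4: excluded (4 % 3 != 0)
  val=5: excluded (5 % 3 != 0)
  val=6: both conditions met, included
  val=7: excluded (7 % 3 != 0)
Therefore ans = [0, 3, 6].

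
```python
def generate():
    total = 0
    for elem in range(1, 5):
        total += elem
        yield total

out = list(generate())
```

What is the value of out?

Step 1: Generator accumulates running sum:
  elem=1: total = 1, yield 1
  elem=2: total = 3, yield 3
  elem=3: total = 6, yield 6
  elem=4: total = 10, yield 10
Therefore out = [1, 3, 6, 10].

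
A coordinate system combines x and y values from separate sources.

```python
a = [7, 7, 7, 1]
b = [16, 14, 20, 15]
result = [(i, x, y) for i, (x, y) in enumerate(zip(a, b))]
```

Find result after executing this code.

Step 1: enumerate(zip(a, b)) gives index with paired elements:
  i=0: (7, 16)
  i=1: (7, 14)
  i=2: (7, 20)
  i=3: (1, 15)
Therefore result = [(0, 7, 16), (1, 7, 14), (2, 7, 20), (3, 1, 15)].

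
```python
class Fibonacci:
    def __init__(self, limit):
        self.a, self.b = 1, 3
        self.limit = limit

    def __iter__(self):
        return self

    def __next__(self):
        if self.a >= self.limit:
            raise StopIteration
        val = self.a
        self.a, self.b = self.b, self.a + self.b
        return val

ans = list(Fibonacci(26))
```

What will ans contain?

Step 1: Fibonacci-like sequence (a=1, b=3) until >= 26:
  Yield 1, then a,b = 3,4
  Yield 3, then a,b = 4,7
  Yield 4, then a,b = 7,11
  Yield 7, then a,b = 11,18
  Yield 11, then a,b = 18,29
  Yield 18, then a,b = 29,47
Step 2: 29 >= 26, stop.
Therefore ans = [1, 3, 4, 7, 11, 18].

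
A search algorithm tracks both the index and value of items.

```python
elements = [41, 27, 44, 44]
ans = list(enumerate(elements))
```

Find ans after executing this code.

Step 1: enumerate pairs each element with its index:
  (0, 41)
  (1, 27)
  (2, 44)
  (3, 44)
Therefore ans = [(0, 41), (1, 27), (2, 44), (3, 44)].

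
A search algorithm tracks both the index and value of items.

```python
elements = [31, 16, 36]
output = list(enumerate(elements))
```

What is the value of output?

Step 1: enumerate pairs each element with its index:
  (0, 31)
  (1, 16)
  (2, 36)
Therefore output = [(0, 31), (1, 16), (2, 36)].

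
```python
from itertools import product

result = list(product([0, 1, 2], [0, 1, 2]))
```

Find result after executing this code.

Step 1: product([0, 1, 2], [0, 1, 2]) gives all pairs:
  (0, 0)
  (0, 1)
  (0, 2)
  (1, 0)
  (1, 1)
  (1, 2)
  (2, 0)
  (2, 1)
  (2, 2)
Therefore result = [(0, 0), (0, 1), (0, 2), (1, 0), (1, 1), (1, 2), (2, 0), (2, 1), (2, 2)].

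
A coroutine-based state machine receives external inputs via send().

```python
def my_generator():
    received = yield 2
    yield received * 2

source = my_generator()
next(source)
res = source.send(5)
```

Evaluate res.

Step 1: next(source) advances to first yield, producing 2.
Step 2: send(5) resumes, received = 5.
Step 3: yield received * 2 = 5 * 2 = 10.
Therefore res = 10.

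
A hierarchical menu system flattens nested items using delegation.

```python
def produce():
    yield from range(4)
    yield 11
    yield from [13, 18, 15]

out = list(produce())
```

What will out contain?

Step 1: Trace yields in order:
  yield 0
  yield 1
  yield 2
  yield 3
  yield 11
  yield 13
  yield 18
  yield 15
Therefore out = [0, 1, 2, 3, 11, 13, 18, 15].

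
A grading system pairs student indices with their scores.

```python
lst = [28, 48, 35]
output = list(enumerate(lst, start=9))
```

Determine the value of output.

Step 1: enumerate with start=9:
  (9, 28)
  (10, 48)
  (11, 35)
Therefore output = [(9, 28), (10, 48), (11, 35)].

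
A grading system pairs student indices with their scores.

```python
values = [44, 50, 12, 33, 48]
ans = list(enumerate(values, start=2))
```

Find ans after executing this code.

Step 1: enumerate with start=2:
  (2, 44)
  (3, 50)
  (4, 12)
  (5, 33)
  (6, 48)
Therefore ans = [(2, 44), (3, 50), (4, 12), (5, 33), (6, 48)].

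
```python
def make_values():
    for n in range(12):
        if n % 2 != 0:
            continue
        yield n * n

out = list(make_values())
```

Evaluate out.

Step 1: Only yield n**2 when n is divisible by 2:
  n=0: 0 % 2 == 0, yield 0**2 = 0
  n=2: 2 % 2 == 0, yield 2**2 = 4
  n=4: 4 % 2 == 0, yield 4**2 = 16
  n=6: 6 % 2 == 0, yield 6**2 = 36
  n=8: 8 % 2 == 0, yield 8**2 = 64
  n=10: 10 % 2 == 0, yield 10**2 = 100
Therefore out = [0, 4, 16, 36, 64, 100].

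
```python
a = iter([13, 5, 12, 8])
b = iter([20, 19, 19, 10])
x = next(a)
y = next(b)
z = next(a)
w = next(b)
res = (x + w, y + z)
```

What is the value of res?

Step 1: a iterates [13, 5, 12, 8], b iterates [20, 19, 19, 10].
Step 2: x = next(a) = 13, y = next(b) = 20.
Step 3: z = next(a) = 5, w = next(b) = 19.
Step 4: res = (13 + 19, 20 + 5) = (32, 25).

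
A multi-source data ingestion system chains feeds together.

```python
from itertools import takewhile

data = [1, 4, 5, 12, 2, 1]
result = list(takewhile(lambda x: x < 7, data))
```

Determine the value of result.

Step 1: takewhile stops at first element >= 7:
  1 < 7: take
  4 < 7: take
  5 < 7: take
  12 >= 7: stop
Therefore result = [1, 4, 5].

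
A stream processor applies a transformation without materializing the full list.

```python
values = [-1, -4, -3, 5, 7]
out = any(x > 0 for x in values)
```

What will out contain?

Step 1: Check x > 0 for each element in [-1, -4, -3, 5, 7]:
  -1 > 0: False
  -4 > 0: False
  -3 > 0: False
  5 > 0: True
  7 > 0: True
Step 2: any() returns True.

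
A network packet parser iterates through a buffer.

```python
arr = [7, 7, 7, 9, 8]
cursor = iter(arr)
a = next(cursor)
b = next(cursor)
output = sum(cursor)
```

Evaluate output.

Step 1: Create iterator over [7, 7, 7, 9, 8].
Step 2: a = next() = 7, b = next() = 7.
Step 3: sum() of remaining [7, 9, 8] = 24.
Therefore output = 24.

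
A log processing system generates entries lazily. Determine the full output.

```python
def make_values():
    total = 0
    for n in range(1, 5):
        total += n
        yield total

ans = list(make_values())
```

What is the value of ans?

Step 1: Generator accumulates running sum:
  n=1: total = 1, yield 1
  n=2: total = 3, yield 3
  n=3: total = 6, yield 6
  n=4: total = 10, yield 10
Therefore ans = [1, 3, 6, 10].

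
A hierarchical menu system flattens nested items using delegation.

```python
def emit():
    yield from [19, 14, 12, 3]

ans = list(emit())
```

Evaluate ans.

Step 1: yield from delegates to the iterable, yielding each element.
Step 2: Collected values: [19, 14, 12, 3].
Therefore ans = [19, 14, 12, 3].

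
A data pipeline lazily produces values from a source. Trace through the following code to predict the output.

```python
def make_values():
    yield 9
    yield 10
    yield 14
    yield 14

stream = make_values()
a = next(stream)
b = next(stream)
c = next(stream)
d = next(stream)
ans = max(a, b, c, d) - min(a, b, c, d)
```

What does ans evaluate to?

Step 1: Create generator and consume all values:
  a = next(stream) = 9
  b = next(stream) = 10
  c = next(stream) = 14
  d = next(stream) = 14
Step 2: max = 14, min = 9, ans = 14 - 9 = 5.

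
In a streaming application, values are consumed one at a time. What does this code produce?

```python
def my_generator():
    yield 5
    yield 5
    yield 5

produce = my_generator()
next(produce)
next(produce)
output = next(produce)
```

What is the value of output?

Step 1: my_generator() creates a generator.
Step 2: next(produce) yields 5 (consumed and discarded).
Step 3: next(produce) yields 5 (consumed and discarded).
Step 4: next(produce) yields 5, assigned to output.
Therefore output = 5.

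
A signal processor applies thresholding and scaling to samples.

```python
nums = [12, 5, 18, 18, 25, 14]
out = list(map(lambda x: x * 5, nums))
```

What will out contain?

Step 1: Apply lambda x: x * 5 to each element:
  12 -> 60
  5 -> 25
  18 -> 90
  18 -> 90
  25 -> 125
  14 -> 70
Therefore out = [60, 25, 90, 90, 125, 70].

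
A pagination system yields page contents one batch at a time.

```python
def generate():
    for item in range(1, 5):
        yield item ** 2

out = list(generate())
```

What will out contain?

Step 1: For each item in range(1, 5), yield item**2:
  item=1: yield 1**2 = 1
  item=2: yield 2**2 = 4
  item=3: yield 3**2 = 9
  item=4: yield 4**2 = 16
Therefore out = [1, 4, 9, 16].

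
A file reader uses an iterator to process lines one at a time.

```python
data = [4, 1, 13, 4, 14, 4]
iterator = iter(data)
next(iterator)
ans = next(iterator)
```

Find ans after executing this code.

Step 1: Create iterator over [4, 1, 13, 4, 14, 4].
Step 2: next() consumes 4.
Step 3: next() returns 1.
Therefore ans = 1.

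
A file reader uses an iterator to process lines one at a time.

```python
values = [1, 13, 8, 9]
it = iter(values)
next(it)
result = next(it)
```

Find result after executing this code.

Step 1: Create iterator over [1, 13, 8, 9].
Step 2: next() consumes 1.
Step 3: next() returns 13.
Therefore result = 13.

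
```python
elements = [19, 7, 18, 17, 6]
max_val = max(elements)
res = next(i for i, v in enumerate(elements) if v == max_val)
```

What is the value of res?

Step 1: max([19, 7, 18, 17, 6]) = 19.
Step 2: Find first index where value == 19:
  Index 0: 19 == 19, found!
Therefore res = 0.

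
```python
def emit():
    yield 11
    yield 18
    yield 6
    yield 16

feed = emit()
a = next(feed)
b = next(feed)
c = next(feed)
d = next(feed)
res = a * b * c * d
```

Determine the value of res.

Step 1: Create generator and consume all values:
  a = next(feed) = 11
  b = next(feed) = 18
  c = next(feed) = 6
  d = next(feed) = 16
Step 2: res = 11 * 18 * 6 * 16 = 19008.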